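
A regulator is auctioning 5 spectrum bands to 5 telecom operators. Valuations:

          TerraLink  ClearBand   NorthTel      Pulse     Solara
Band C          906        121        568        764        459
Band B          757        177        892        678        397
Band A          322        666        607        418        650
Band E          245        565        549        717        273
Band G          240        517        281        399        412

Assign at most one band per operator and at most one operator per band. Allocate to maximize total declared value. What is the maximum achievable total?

Max total: $3682M

This is the linear assignment problem.
Optimal: TerraLink→Band C ($906M), ClearBand→Band G ($517M), NorthTel→Band B ($892M), Pulse→Band E ($717M), Solara→Band A ($650M) — total 906+517+892+717+650 = $3682M.
No other one-to-one assignment exceeds $3682M.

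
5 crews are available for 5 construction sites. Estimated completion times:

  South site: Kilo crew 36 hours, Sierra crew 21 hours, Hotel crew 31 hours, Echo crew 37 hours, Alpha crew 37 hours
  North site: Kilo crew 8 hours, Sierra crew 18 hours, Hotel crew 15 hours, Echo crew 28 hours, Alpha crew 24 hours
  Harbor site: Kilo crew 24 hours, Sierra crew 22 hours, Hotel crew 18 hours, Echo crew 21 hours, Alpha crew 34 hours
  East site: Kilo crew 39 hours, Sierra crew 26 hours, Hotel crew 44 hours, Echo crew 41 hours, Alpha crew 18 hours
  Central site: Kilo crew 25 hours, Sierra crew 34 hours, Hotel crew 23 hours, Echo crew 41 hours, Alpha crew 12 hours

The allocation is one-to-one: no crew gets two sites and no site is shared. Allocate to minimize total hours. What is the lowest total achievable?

Optimal: Kilo crew→North site (8 hours), Sierra crew→South site (21 hours), Hotel crew→Central site (23 hours), Echo crew→Harbor site (21 hours), Alpha crew→East site (18 hours) — total 8+21+23+21+18 = 91 hours.
Row-greedy (each crew in turn takes its cheapest remaining site) gives 100 hours, worse by 9.
Next-best assignment: Kilo crew→North site, Sierra crew→East site, Hotel crew→South site, Echo crew→Harbor site, Alpha crew→Central site = 98 hours.

Min total: 91 hours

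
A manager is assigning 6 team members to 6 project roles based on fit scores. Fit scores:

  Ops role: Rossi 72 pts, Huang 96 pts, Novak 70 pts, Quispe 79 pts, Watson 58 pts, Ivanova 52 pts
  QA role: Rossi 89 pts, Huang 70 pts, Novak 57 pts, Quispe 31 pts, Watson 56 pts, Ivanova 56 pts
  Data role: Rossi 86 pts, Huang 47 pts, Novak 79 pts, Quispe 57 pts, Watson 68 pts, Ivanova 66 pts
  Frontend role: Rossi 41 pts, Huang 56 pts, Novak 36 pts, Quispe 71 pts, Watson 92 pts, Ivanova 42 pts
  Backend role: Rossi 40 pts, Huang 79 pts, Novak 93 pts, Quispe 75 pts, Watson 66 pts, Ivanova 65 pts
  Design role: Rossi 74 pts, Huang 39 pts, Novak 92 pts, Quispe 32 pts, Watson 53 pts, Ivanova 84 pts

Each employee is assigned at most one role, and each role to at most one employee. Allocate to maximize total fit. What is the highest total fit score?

Max total: 515 pts

Treat this as an assignment problem: match each employee to one role.
Optimal: Rossi→QA role (89 pts), Huang→Ops role (96 pts), Novak→Data role (79 pts), Quispe→Backend role (75 pts), Watson→Frontend role (92 pts), Ivanova→Design role (84 pts) — total 89+96+79+75+92+84 = 515 pts.
Checked against all permutations: 515 pts is optimal.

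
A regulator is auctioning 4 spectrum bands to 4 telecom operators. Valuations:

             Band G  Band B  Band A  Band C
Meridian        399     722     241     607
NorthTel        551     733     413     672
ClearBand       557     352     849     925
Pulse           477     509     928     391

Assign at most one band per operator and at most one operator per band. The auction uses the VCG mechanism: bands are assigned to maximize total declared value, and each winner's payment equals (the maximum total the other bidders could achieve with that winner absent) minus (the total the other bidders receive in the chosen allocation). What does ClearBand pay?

ClearBand pays $121M.

Efficient allocation: Meridian→Band B ($722M), NorthTel→Band G ($551M), ClearBand→Band C ($925M), Pulse→Band A ($928M); total welfare W = $3126M.
ClearBand receives Band C at value $925M, so the others get W − 925 = $2201M.
Without ClearBand: best allocation of the remaining 3 bidders over all 4 bands is Meridian→Band B ($722M), NorthTel→Band C ($672M), Pulse→Band A ($928M), total $2322M.
VCG payment = (others' best without ClearBand) − (others' welfare with ClearBand) = 2322 − 2201 = $121M.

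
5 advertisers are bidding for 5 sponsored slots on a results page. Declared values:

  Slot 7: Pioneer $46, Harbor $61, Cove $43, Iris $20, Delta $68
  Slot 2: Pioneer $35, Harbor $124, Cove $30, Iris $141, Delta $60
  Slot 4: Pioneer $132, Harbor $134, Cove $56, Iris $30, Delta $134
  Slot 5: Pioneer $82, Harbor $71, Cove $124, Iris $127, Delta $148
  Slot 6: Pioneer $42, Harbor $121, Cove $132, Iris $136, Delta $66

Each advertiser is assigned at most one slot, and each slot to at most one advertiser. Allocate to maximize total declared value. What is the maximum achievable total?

This is the linear assignment problem.
Optimal: Pioneer→Slot 4 ($132), Harbor→Slot 7 ($61), Cove→Slot 6 ($132), Iris→Slot 2 ($141), Delta→Slot 5 ($148) — total 132+61+132+141+148 = $614.
Max-entry greedy (repeatedly take the single best remaining cell) gives $601, worse by 13.
Next-best assignment: Pioneer→Slot 7, Harbor→Slot 4, Cove→Slot 6, Iris→Slot 2, Delta→Slot 5 = $601.
Swapping Cove↔Harbor (Cove→Slot 7 $43, Harbor→Slot 6 $121) loses 29.
Checked against all permutations: $614 is optimal.

Maximum total: $614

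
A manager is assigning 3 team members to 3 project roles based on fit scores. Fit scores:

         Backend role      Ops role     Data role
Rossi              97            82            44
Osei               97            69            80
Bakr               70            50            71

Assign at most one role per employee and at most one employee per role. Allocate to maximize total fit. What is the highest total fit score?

Maximum total: 250 pts

Optimal: Rossi→Ops role (82 pts), Osei→Backend role (97 pts), Bakr→Data role (71 pts) — total 82+97+71 = 250 pts.
Row-greedy (each employee in turn takes its best remaining role) gives 227 pts, worse by 23.
Next-best assignment: Rossi→Backend role, Osei→Ops role, Bakr→Data role = 237 pts.
Every other assignment is strictly worse.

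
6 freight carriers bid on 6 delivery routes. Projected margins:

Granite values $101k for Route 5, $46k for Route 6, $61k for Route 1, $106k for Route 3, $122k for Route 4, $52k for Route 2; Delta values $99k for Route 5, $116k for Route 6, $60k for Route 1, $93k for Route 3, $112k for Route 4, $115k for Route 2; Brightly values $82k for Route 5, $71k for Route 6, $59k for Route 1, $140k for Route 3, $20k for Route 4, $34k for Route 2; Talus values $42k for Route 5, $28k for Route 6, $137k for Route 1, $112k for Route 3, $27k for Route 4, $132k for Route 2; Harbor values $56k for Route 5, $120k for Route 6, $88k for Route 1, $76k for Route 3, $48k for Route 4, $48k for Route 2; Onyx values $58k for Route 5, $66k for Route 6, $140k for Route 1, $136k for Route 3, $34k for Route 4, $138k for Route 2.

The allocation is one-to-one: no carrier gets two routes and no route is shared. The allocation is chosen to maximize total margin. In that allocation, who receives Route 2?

Onyx receives Route 2.

Optimal: Granite→Route 4 ($122k), Delta→Route 5 ($99k), Brightly→Route 3 ($140k), Talus→Route 1 ($137k), Harbor→Route 6 ($120k), Onyx→Route 2 ($138k) — total 122+99+140+137+120+138 = $756k.
Row-greedy (each carrier in turn takes its best remaining route) gives $709k, worse by 47.
Next-best assignment: Granite→Route 4, Delta→Route 5, Brightly→Route 3, Talus→Route 2, Harbor→Route 6, Onyx→Route 1 = $753k.
Every other assignment is strictly worse.
Onyx's own top route is Route 1 ($140k), but forcing Onyx→Route 1 and reassigning the rest optimally gives only $753k — worse by 3.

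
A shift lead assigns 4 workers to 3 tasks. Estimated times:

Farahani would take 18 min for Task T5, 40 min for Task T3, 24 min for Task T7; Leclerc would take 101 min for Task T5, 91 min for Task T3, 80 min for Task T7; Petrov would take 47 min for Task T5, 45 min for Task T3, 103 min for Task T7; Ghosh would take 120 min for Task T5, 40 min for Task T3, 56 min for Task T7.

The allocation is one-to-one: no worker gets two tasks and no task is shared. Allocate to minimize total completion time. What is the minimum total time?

This is a one-to-one assignment (minimum-cost bipartite matching).
Optimal: Petrov→Task T5 (47 min), Ghosh→Task T3 (40 min), Farahani→Task T7 (24 min) — total 47+40+24 = 111 min.
Row-greedy (each worker in turn takes its cheapest remaining task) gives 143 min, worse by 32.
Next-best assignment: Farahani→Task T5, Petrov→Task T3, Ghosh→Task T7 = 119 min.

Min total: 111 min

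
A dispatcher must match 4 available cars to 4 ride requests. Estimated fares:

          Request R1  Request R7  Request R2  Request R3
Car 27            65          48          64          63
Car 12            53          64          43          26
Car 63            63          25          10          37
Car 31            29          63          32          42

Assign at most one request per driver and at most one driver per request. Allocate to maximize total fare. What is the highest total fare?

Maximum total: $233

Treat this as an assignment problem: match each driver to one request.
Optimal: Car 27→Request R2 ($64), Car 12→Request R7 ($64), Car 63→Request R1 ($63), Car 31→Request R3 ($42) — total 64+64+63+42 = $233.
Column-greedy (each request in turn goes to its best remaining driver) gives $198, worse by 35.
Next-best assignment: Car 27→Request R3, Car 12→Request R2, Car 63→Request R1, Car 31→Request R7 = $232.
Swapping Car 31↔Car 27 (Car 31→Request R2 $32, Car 27→Request R3 $63) loses 11.
Checked against all permutations: $233 is optimal.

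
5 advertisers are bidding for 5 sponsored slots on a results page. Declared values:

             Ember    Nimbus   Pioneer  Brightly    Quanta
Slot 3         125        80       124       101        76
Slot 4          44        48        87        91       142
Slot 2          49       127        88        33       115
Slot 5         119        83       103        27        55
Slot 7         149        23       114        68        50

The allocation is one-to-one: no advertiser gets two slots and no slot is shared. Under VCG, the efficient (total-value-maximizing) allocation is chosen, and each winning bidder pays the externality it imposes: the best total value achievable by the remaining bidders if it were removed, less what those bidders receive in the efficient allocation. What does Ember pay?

Efficient allocation: Ember→Slot 7 ($149), Nimbus→Slot 2 ($127), Pioneer→Slot 5 ($103), Brightly→Slot 3 ($101), Quanta→Slot 4 ($142); total welfare W = $622.
Ember receives Slot 7 at value $149, so the others get W − 149 = $473.
Without Ember: best allocation of the remaining 4 bidders over all 5 slots is Nimbus→Slot 2 ($127), Pioneer→Slot 7 ($114), Brightly→Slot 3 ($101), Quanta→Slot 4 ($142), total $484.
VCG payment = (others' best without Ember) − (others' welfare with Ember) = 484 − 473 = $11.

Ember pays $11.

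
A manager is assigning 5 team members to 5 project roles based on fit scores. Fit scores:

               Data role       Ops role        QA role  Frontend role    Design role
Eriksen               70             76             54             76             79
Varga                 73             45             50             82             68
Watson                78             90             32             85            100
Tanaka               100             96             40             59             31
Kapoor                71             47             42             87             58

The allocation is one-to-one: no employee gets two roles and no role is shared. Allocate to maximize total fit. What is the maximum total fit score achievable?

This is the linear assignment problem.
Optimal: Eriksen→Ops role (76 pts), Varga→QA role (50 pts), Watson→Design role (100 pts), Tanaka→Data role (100 pts), Kapoor→Frontend role (87 pts) — total 76+50+100+100+87 = 413 pts.
Column-greedy (each role in turn goes to its best remaining employee) gives 399 pts, worse by 14.
Swapping Tanaka↔Varga (Tanaka→QA role 40 pts, Varga→Data role 73 pts) loses 37.
Checked against all permutations: 413 pts is optimal.

Max total: 413 pts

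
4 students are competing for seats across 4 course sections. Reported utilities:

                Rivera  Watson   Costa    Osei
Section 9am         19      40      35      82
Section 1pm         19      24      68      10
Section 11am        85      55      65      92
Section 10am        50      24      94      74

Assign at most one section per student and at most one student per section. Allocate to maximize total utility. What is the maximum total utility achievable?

Treat this as an assignment problem: match each student to one section.
Optimal: Rivera→Section 11am (85 points), Watson→Section 1pm (24 points), Costa→Section 10am (94 points), Osei→Section 9am (82 points) — total 85+24+94+82 = 285 points.
Row-greedy (each student in turn takes its best remaining section) gives 229 points, worse by 56.
Swapping Rivera↔Osei (Rivera→Section 9am 19 points, Osei→Section 11am 92 points) loses 56.
Every other assignment is strictly worse.

Max total: 285 points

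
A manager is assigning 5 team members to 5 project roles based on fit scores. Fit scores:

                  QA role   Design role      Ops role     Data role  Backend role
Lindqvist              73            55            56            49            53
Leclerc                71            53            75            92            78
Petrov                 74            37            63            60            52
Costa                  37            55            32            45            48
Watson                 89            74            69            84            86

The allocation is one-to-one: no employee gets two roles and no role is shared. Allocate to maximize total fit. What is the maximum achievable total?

Maximum total: 369 pts

This is the linear assignment problem.
Optimal: Lindqvist→QA role (73 pts), Leclerc→Data role (92 pts), Petrov→Ops role (63 pts), Costa→Design role (55 pts), Watson→Backend role (86 pts) — total 73+92+63+55+86 = 369 pts.
Max-entry greedy (repeatedly take the single best remaining cell) gives 347 pts, worse by 22.
Next-best assignment: Lindqvist→Ops role, Leclerc→Data role, Petrov→QA role, Costa→Design role, Watson→Backend role = 363 pts.
Checked against all permutations: 369 pts is optimal.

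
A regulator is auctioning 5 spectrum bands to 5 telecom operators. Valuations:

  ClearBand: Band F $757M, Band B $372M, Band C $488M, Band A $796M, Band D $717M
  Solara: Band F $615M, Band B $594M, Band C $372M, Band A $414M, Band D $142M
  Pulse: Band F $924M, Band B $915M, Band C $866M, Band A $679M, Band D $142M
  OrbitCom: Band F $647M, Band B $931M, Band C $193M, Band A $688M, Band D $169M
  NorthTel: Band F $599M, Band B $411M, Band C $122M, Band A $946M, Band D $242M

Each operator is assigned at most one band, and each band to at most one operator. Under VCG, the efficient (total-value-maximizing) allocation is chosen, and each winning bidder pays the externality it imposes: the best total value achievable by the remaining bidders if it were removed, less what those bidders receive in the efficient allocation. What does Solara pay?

Efficient allocation: ClearBand→Band D ($717M), Solara→Band F ($615M), Pulse→Band C ($866M), OrbitCom→Band B ($931M), NorthTel→Band A ($946M); total welfare W = $4075M.
Solara receives Band F at value $615M, so the others get W − 615 = $3460M.
Without Solara: best allocation of the remaining 4 bidders over all 5 bands is ClearBand→Band D ($717M), Pulse→Band F ($924M), OrbitCom→Band B ($931M), NorthTel→Band A ($946M), total $3518M.
VCG payment = (others' best without Solara) − (others' welfare with Solara) = 3518 − 3460 = $58M.

Solara pays $58M.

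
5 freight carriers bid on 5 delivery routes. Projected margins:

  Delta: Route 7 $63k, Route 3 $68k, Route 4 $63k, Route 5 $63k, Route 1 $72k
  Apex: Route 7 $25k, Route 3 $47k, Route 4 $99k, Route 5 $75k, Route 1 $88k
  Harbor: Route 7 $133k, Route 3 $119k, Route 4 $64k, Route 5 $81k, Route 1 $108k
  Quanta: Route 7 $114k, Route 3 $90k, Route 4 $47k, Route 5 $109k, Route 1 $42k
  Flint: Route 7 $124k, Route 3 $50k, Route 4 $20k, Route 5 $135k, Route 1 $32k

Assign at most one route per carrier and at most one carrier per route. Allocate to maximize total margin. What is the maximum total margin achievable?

Maximum total: $539k

Optimal: Delta→Route 1 ($72k), Apex→Route 4 ($99k), Harbor→Route 3 ($119k), Quanta→Route 7 ($114k), Flint→Route 5 ($135k) — total 72+99+119+114+135 = $539k.
Column-greedy (each route in turn goes to its best remaining carrier) gives $529k, worse by 10.
Every other assignment is strictly worse.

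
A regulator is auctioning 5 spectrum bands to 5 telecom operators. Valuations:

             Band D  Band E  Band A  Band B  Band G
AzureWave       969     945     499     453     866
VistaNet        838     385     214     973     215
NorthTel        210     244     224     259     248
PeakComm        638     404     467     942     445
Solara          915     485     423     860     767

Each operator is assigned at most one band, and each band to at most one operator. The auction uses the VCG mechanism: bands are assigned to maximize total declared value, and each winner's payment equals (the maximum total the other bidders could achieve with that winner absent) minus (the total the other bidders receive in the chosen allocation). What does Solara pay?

Efficient allocation: AzureWave→Band E ($945M), VistaNet→Band D ($838M), NorthTel→Band A ($224M), PeakComm→Band B ($942M), Solara→Band G ($767M); total welfare W = $3716M.
Solara receives Band G at value $767M, so the others get W − 767 = $2949M.
Without Solara: best allocation of the remaining 4 bidders over all 5 bands is AzureWave→Band E ($945M), VistaNet→Band D ($838M), NorthTel→Band G ($248M), PeakComm→Band B ($942M), total $2973M.
VCG payment = (others' best without Solara) − (others' welfare with Solara) = 2973 − 2949 = $24M.

Solara pays $24M.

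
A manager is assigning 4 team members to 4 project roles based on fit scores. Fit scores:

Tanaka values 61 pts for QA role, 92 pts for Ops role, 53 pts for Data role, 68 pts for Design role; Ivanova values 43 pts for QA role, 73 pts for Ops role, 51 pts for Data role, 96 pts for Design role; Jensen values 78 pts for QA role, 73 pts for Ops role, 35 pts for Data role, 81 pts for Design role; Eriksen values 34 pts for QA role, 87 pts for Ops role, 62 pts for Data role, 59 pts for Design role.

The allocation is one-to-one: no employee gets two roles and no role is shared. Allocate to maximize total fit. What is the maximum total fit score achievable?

Optimal: Tanaka→Ops role (92 pts), Ivanova→Design role (96 pts), Jensen→QA role (78 pts), Eriksen→Data role (62 pts) — total 92+96+78+62 = 328 pts.

Max total: 328 pts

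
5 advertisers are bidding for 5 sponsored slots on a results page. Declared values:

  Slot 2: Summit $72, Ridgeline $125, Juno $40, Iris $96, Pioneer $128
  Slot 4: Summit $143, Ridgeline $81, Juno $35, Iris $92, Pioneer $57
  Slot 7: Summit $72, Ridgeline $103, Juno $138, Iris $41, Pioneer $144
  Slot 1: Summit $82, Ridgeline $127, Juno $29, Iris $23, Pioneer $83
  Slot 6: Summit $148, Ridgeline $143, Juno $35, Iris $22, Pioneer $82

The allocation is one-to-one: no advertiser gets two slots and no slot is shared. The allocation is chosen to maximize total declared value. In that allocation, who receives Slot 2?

Pioneer receives Slot 2.

This is a one-to-one assignment (maximum-weight bipartite matching).
Optimal: Summit→Slot 6 ($148), Ridgeline→Slot 1 ($127), Juno→Slot 7 ($138), Iris→Slot 4 ($92), Pioneer→Slot 2 ($128) — total 148+127+138+92+128 = $633.
Column-greedy (each slot in turn goes to its best remaining advertiser) gives $558, worse by 75.
Swapping Ridgeline↔Juno (Ridgeline→Slot 7 $103, Juno→Slot 1 $29) loses 133.
Every other assignment is strictly worse.
Pioneer's own top slot is Slot 7 ($144), but forcing Pioneer→Slot 7 and reassigning the rest optimally gives only $555 — worse by 78.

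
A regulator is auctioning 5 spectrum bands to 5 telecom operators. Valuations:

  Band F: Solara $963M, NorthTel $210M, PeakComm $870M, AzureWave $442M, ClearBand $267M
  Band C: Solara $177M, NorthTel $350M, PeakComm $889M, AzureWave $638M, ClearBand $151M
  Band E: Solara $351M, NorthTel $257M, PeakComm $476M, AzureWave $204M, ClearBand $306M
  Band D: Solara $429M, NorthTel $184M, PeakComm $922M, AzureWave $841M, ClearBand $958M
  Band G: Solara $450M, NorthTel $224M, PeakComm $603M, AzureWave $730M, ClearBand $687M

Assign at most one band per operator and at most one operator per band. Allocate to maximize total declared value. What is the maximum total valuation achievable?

This is the linear assignment problem.
Optimal: Solara→Band F ($963M), NorthTel→Band E ($257M), PeakComm→Band C ($889M), AzureWave→Band G ($730M), ClearBand→Band D ($958M) — total 963+257+889+730+958 = $3797M.
Row-greedy (each operator in turn takes its best remaining band) gives $3271M, worse by 526.
Swapping ClearBand↔NorthTel (ClearBand→Band E $306M, NorthTel→Band D $184M) loses 725.

Max total: $3797M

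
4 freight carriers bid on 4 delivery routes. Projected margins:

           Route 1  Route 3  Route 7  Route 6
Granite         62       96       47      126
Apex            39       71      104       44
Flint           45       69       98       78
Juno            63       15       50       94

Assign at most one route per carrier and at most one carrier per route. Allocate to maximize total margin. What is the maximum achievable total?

Optimal: Granite→Route 6 ($126k), Apex→Route 7 ($104k), Flint→Route 3 ($69k), Juno→Route 1 ($63k) — total 126+104+69+63 = $362k.
Column-greedy (each route in turn goes to its best remaining carrier) gives $341k, worse by 21.

Max total: $362k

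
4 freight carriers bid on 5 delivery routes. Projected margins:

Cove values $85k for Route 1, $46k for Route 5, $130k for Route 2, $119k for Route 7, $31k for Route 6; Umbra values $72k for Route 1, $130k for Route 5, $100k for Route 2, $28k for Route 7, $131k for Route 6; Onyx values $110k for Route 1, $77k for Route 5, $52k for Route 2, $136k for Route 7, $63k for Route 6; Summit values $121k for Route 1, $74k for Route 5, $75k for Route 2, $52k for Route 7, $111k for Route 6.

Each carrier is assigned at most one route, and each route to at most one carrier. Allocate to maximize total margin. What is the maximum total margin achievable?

Max total: $518k

Optimal: Cove→Route 2 ($130k), Umbra→Route 6 ($131k), Onyx→Route 7 ($136k), Summit→Route 1 ($121k) — total 130+131+136+121 = $518k.
Column-greedy (each route in turn goes to its best remaining carrier) gives $517k, worse by 1.
Next-best assignment: Cove→Route 2, Umbra→Route 5, Onyx→Route 7, Summit→Route 1 = $517k.
No other one-to-one assignment exceeds $518k.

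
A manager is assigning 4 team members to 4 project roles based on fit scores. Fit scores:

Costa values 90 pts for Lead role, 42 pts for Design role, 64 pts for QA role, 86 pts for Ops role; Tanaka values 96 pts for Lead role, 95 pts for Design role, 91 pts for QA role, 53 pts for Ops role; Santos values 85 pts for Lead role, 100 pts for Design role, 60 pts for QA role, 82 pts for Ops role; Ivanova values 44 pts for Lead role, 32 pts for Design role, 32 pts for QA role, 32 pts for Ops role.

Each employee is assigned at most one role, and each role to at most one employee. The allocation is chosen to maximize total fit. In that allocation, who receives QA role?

Tanaka receives QA role.

Optimal: Costa→Ops role (86 pts), Tanaka→QA role (91 pts), Santos→Design role (100 pts), Ivanova→Lead role (44 pts) — total 86+91+100+44 = 321 pts.
Max-entry greedy (repeatedly take the single best remaining cell) gives 314 pts, worse by 7.
Next-best assignment: Costa→Ops role, Tanaka→Lead role, Santos→Design role, Ivanova→QA role = 314 pts.
Swapping Tanaka↔Costa (Tanaka→Ops role 53 pts, Costa→QA role 64 pts) loses 60.
Tanaka's own top role is Lead role (96 pts), but forcing Tanaka→Lead role and reassigning the rest optimally gives only 314 pts — worse by 7.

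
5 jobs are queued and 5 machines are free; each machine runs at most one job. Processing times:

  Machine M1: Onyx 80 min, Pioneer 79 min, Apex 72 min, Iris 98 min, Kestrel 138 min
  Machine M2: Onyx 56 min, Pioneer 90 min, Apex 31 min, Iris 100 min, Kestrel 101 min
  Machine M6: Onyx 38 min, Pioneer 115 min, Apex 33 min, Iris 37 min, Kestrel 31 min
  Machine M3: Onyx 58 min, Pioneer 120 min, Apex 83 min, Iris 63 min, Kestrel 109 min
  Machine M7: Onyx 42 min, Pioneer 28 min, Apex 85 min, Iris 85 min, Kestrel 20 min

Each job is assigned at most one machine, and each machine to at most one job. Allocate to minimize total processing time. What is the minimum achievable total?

Treat this as an assignment problem: match each job to one machine.
Optimal: Onyx→Machine M3 (58 min), Pioneer→Machine M1 (79 min), Apex→Machine M2 (31 min), Iris→Machine M6 (37 min), Kestrel→Machine M7 (20 min) — total 58+79+31+37+20 = 225 min.
Column-greedy (each machine in turn goes to its cheapest remaining job) gives 250 min, worse by 25.
Next-best assignment: Onyx→Machine M6, Pioneer→Machine M1, Apex→Machine M2, Iris→Machine M3, Kestrel→Machine M7 = 231 min.
Swapping Onyx↔Apex (Onyx→Machine M2 56 min, Apex→Machine M3 83 min) adds 50.
Every other assignment is strictly worse.

Min total: 225 min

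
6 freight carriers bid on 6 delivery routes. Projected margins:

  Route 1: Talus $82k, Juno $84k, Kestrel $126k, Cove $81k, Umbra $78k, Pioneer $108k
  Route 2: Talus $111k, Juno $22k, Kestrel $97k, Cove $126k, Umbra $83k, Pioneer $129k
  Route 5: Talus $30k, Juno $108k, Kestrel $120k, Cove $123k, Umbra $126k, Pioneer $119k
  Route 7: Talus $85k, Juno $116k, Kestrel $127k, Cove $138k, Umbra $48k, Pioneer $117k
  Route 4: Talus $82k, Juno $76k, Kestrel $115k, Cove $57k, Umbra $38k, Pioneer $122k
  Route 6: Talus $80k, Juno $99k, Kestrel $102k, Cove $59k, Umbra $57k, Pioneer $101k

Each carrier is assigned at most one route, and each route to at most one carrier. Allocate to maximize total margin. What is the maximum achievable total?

Optimal: Talus→Route 2 ($111k), Juno→Route 6 ($99k), Kestrel→Route 1 ($126k), Cove→Route 7 ($138k), Umbra→Route 5 ($126k), Pioneer→Route 4 ($122k) — total 111+99+126+138+126+122 = $722k.
Next-best assignment: Talus→Route 4, Juno→Route 6, Kestrel→Route 1, Cove→Route 7, Umbra→Route 5, Pioneer→Route 2 = $700k.
No other one-to-one assignment exceeds $722k.

Maximum total: $722k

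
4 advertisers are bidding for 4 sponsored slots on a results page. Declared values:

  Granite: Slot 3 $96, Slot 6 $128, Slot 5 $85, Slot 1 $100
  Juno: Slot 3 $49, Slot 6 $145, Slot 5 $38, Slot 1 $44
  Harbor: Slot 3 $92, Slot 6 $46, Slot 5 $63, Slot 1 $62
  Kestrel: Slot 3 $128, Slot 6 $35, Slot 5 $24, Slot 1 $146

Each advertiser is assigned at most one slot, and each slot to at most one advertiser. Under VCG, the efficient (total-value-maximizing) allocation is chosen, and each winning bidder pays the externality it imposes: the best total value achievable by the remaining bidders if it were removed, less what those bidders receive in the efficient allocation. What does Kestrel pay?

Efficient allocation: Granite→Slot 5 ($85), Juno→Slot 6 ($145), Harbor→Slot 3 ($92), Kestrel→Slot 1 ($146); total welfare W = $468.
Kestrel receives Slot 1 at value $146, so the others get W − 146 = $322.
Without Kestrel: best allocation of the remaining 3 bidders over all 4 slots is Granite→Slot 1 ($100), Juno→Slot 6 ($145), Harbor→Slot 3 ($92), total $337.
VCG payment = (others' best without Kestrel) − (others' welfare with Kestrel) = 337 − 322 = $15.

Kestrel pays $15.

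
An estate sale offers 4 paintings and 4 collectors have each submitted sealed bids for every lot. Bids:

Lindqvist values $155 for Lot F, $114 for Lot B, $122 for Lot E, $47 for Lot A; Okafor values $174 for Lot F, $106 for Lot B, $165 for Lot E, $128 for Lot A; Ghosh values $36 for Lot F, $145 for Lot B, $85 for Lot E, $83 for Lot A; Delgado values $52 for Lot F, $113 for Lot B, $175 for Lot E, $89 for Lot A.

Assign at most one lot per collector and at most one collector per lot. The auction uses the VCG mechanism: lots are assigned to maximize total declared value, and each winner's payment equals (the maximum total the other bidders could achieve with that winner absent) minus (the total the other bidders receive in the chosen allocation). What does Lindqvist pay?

Efficient allocation: Lindqvist→Lot F ($155), Okafor→Lot A ($128), Ghosh→Lot B ($145), Delgado→Lot E ($175); total welfare W = $603.
Lindqvist receives Lot F at value $155, so the others get W − 155 = $448.
Without Lindqvist: best allocation of the remaining 3 bidders over all 4 lots is Okafor→Lot F ($174), Ghosh→Lot B ($145), Delgado→Lot E ($175), total $494.
VCG payment = (others' best without Lindqvist) − (others' welfare with Lindqvist) = 494 − 448 = $46.

Lindqvist pays $46.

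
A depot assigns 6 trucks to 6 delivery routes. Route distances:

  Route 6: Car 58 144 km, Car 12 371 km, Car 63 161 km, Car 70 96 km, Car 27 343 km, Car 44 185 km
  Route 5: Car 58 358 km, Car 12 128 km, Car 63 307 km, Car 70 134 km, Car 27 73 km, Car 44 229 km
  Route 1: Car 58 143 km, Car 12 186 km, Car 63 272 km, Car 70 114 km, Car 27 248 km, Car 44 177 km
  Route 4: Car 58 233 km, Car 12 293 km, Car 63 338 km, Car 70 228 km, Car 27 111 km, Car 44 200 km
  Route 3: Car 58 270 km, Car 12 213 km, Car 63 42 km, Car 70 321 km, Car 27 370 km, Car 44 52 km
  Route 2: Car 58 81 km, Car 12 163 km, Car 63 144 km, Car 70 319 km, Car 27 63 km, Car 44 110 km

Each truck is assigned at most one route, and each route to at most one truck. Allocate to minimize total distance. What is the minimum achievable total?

Minimum total: 630 km

Optimal: Car 58→Route 1 (143 km), Car 12→Route 5 (128 km), Car 63→Route 3 (42 km), Car 70→Route 6 (96 km), Car 27→Route 4 (111 km), Car 44→Route 2 (110 km) — total 143+128+42+96+111+110 = 630 km.
Min-entry greedy (repeatedly take the single cheapest remaining cell) gives 672 km, worse by 42.
Swapping Car 27↔Car 44 (Car 27→Route 2 63 km, Car 44→Route 4 200 km) adds 42.
Every other assignment is strictly worse.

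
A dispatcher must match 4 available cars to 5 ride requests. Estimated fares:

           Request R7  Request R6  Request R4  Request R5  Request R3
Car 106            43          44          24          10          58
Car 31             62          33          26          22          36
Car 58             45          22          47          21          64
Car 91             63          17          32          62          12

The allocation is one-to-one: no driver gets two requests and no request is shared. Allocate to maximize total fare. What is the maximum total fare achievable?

Maximum total: $232

This is the linear assignment problem.
Optimal: Car 106→Request R6 ($44), Car 31→Request R7 ($62), Car 58→Request R3 ($64), Car 91→Request R5 ($62) — total 44+62+64+62 = $232.
Row-greedy (each driver in turn takes its best remaining request) gives $229, worse by 3.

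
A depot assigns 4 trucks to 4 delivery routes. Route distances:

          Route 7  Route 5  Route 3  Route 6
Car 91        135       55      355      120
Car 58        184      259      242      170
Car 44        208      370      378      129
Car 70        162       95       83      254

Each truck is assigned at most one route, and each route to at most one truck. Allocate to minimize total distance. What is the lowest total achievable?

Optimal: Car 91→Route 5 (55 km), Car 58→Route 7 (184 km), Car 44→Route 6 (129 km), Car 70→Route 3 (83 km) — total 55+184+129+83 = 451 km.
Next-best assignment: Car 91→Route 5, Car 58→Route 6, Car 44→Route 7, Car 70→Route 3 = 516 km.
Swapping Car 58↔Car 70 (Car 58→Route 3 242 km, Car 70→Route 7 162 km) adds 137.
Checked against all permutations: 451 km is optimal.

Minimum total: 451 km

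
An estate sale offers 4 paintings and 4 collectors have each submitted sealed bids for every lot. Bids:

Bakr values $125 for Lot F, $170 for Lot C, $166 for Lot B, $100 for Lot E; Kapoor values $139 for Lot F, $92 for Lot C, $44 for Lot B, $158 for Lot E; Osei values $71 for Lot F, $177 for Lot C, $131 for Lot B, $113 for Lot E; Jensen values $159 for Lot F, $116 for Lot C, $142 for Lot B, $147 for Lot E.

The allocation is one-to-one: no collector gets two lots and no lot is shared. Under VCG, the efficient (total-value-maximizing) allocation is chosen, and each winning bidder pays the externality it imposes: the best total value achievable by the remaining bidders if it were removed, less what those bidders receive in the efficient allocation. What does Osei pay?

Osei pays $4.

Efficient allocation: Bakr→Lot B ($166), Kapoor→Lot E ($158), Osei→Lot C ($177), Jensen→Lot F ($159); total welfare W = $660.
Osei receives Lot C at value $177, so the others get W − 177 = $483.
Without Osei: best allocation of the remaining 3 bidders over all 4 lots is Bakr→Lot C ($170), Kapoor→Lot E ($158), Jensen→Lot F ($159), total $487.
VCG payment = (others' best without Osei) − (others' welfare with Osei) = 487 − 483 = $4.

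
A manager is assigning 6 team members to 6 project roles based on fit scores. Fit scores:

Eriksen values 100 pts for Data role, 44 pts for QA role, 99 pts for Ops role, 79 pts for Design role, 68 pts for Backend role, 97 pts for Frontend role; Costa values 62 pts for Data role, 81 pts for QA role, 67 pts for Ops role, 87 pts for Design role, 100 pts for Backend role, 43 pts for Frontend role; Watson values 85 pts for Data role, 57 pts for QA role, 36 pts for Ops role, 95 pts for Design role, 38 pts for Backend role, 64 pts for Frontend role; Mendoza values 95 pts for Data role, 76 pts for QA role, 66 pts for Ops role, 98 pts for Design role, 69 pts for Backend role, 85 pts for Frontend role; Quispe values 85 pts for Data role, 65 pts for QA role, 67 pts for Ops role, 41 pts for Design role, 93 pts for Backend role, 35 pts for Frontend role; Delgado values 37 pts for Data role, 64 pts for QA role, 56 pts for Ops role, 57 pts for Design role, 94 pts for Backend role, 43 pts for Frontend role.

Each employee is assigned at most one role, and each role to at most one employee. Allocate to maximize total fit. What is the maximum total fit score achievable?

Optimal: Eriksen→Ops role (99 pts), Costa→QA role (81 pts), Watson→Design role (95 pts), Mendoza→Frontend role (85 pts), Quispe→Data role (85 pts), Delgado→Backend role (94 pts) — total 99+81+95+85+85+94 = 539 pts.
Row-greedy (each employee in turn takes its best remaining role) gives 511 pts, worse by 28.

Maximum total: 539 pts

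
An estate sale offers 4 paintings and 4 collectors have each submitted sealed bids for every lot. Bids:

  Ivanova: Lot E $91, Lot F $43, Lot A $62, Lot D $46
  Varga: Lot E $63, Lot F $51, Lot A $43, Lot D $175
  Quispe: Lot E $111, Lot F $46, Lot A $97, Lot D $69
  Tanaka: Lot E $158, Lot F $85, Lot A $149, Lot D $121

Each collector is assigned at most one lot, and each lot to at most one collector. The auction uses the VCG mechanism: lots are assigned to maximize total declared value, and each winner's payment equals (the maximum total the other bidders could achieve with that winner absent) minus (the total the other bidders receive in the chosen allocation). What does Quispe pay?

Efficient allocation: Ivanova→Lot F ($43), Varga→Lot D ($175), Quispe→Lot E ($111), Tanaka→Lot A ($149); total welfare W = $478.
Quispe receives Lot E at value $111, so the others get W − 111 = $367.
Without Quispe: best allocation of the remaining 3 bidders over all 4 lots is Ivanova→Lot E ($91), Varga→Lot D ($175), Tanaka→Lot A ($149), total $415.
VCG payment = (others' best without Quispe) − (others' welfare with Quispe) = 415 − 367 = $48.

Quispe pays $48.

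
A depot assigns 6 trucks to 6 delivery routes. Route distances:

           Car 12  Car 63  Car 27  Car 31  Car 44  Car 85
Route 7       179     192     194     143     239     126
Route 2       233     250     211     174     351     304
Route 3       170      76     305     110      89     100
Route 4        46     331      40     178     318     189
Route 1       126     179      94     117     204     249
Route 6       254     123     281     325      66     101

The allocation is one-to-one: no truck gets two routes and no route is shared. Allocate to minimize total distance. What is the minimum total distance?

Optimal: Car 12→Route 4 (46 km), Car 63→Route 3 (76 km), Car 27→Route 1 (94 km), Car 31→Route 2 (174 km), Car 44→Route 6 (66 km), Car 85→Route 7 (126 km) — total 46+76+94+174+66+126 = 582 km.
Min-entry greedy (repeatedly take the single cheapest remaining cell) gives 658 km, worse by 76.
Every other assignment is strictly worse.

Min total: 582 km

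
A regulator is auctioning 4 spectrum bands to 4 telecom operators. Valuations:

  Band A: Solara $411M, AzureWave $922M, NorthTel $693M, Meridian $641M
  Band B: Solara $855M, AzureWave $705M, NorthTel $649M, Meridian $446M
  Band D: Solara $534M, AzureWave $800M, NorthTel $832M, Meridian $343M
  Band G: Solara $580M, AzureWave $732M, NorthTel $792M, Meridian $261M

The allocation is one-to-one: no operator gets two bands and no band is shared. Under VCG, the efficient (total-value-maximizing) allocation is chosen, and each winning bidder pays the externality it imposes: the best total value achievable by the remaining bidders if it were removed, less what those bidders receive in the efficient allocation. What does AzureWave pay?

Efficient allocation: Solara→Band B ($855M), AzureWave→Band D ($800M), NorthTel→Band G ($792M), Meridian→Band A ($641M); total welfare W = $3088M.
AzureWave receives Band D at value $800M, so the others get W − 800 = $2288M.
Without AzureWave: best allocation of the remaining 3 bidders over all 4 bands is Solara→Band B ($855M), NorthTel→Band D ($832M), Meridian→Band A ($641M), total $2328M.
VCG payment = (others' best without AzureWave) − (others' welfare with AzureWave) = 2328 − 2288 = $40M.

AzureWave pays $40M.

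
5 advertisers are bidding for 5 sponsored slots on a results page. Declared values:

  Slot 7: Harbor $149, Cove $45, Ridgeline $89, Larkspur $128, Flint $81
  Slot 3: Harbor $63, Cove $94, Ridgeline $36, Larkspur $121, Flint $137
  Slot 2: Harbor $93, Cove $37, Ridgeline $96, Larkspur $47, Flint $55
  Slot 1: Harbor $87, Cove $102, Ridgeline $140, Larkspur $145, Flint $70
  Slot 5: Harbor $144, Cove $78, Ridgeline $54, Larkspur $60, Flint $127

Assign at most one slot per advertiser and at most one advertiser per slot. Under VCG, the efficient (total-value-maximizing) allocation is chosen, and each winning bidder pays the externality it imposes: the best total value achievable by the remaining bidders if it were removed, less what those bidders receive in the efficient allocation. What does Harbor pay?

Harbor pays $27.

Efficient allocation: Harbor→Slot 7 ($149), Cove→Slot 3 ($94), Ridgeline→Slot 2 ($96), Larkspur→Slot 1 ($145), Flint→Slot 5 ($127); total welfare W = $611.
Harbor receives Slot 7 at value $149, so the others get W − 149 = $462.
Without Harbor: best allocation of the remaining 4 bidders over all 5 slots is Cove→Slot 3 ($94), Ridgeline→Slot 1 ($140), Larkspur→Slot 7 ($128), Flint→Slot 5 ($127), total $489.
VCG payment = (others' best without Harbor) − (others' welfare with Harbor) = 489 − 462 = $27.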